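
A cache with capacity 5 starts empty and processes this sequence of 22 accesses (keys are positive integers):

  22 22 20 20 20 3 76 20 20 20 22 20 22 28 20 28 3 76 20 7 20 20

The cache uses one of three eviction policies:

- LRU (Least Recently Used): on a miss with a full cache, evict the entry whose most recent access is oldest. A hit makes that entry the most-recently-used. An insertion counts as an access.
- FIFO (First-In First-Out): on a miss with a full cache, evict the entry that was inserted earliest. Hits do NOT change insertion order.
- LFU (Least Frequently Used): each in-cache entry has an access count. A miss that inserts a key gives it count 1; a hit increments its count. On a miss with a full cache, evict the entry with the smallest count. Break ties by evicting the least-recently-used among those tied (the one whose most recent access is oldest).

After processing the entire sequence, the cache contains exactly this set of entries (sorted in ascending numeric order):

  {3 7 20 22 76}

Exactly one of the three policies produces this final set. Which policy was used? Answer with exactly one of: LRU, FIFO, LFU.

Simulating under each policy and comparing final sets:
  LRU: final set = {3 7 20 28 76} -> differs
  FIFO: final set = {3 7 20 28 76} -> differs
  LFU: final set = {3 7 20 22 76} -> MATCHES target
Only LFU produces the target set.

Answer: LFU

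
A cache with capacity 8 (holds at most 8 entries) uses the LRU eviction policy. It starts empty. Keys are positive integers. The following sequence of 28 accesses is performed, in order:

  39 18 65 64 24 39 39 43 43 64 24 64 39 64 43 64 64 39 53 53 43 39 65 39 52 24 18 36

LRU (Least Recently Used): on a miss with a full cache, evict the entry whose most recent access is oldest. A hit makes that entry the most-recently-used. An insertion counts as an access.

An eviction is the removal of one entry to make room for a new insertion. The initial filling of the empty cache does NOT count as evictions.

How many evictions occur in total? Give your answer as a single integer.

Answer: 1

Derivation:
LRU simulation (capacity=8):
  1. access 39: MISS. Cache (LRU->MRU): [39]
  2. access 18: MISS. Cache (LRU->MRU): [39 18]
  3. access 65: MISS. Cache (LRU->MRU): [39 18 65]
  4. access 64: MISS. Cache (LRU->MRU): [39 18 65 64]
  5. access 24: MISS. Cache (LRU->MRU): [39 18 65 64 24]
  6. access 39: HIT. Cache (LRU->MRU): [18 65 64 24 39]
  7. access 39: HIT. Cache (LRU->MRU): [18 65 64 24 39]
  8. access 43: MISS. Cache (LRU->MRU): [18 65 64 24 39 43]
  9. access 43: HIT. Cache (LRU->MRU): [18 65 64 24 39 43]
  10. access 64: HIT. Cache (LRU->MRU): [18 65 24 39 43 64]
  11. access 24: HIT. Cache (LRU->MRU): [18 65 39 43 64 24]
  12. access 64: HIT. Cache (LRU->MRU): [18 65 39 43 24 64]
  13. access 39: HIT. Cache (LRU->MRU): [18 65 43 24 64 39]
  14. access 64: HIT. Cache (LRU->MRU): [18 65 43 24 39 64]
  15. access 43: HIT. Cache (LRU->MRU): [18 65 24 39 64 43]
  16. access 64: HIT. Cache (LRU->MRU): [18 65 24 39 43 64]
  17. access 64: HIT. Cache (LRU->MRU): [18 65 24 39 43 64]
  18. access 39: HIT. Cache (LRU->MRU): [18 65 24 43 64 39]
  19. access 53: MISS. Cache (LRU->MRU): [18 65 24 43 64 39 53]
  20. access 53: HIT. Cache (LRU->MRU): [18 65 24 43 64 39 53]
  21. access 43: HIT. Cache (LRU->MRU): [18 65 24 64 39 53 43]
  22. access 39: HIT. Cache (LRU->MRU): [18 65 24 64 53 43 39]
  23. access 65: HIT. Cache (LRU->MRU): [18 24 64 53 43 39 65]
  24. access 39: HIT. Cache (LRU->MRU): [18 24 64 53 43 65 39]
  25. access 52: MISS. Cache (LRU->MRU): [18 24 64 53 43 65 39 52]
  26. access 24: HIT. Cache (LRU->MRU): [18 64 53 43 65 39 52 24]
  27. access 18: HIT. Cache (LRU->MRU): [64 53 43 65 39 52 24 18]
  28. access 36: MISS, evict 64. Cache (LRU->MRU): [53 43 65 39 52 24 18 36]
Total: 19 hits, 9 misses, 1 evictions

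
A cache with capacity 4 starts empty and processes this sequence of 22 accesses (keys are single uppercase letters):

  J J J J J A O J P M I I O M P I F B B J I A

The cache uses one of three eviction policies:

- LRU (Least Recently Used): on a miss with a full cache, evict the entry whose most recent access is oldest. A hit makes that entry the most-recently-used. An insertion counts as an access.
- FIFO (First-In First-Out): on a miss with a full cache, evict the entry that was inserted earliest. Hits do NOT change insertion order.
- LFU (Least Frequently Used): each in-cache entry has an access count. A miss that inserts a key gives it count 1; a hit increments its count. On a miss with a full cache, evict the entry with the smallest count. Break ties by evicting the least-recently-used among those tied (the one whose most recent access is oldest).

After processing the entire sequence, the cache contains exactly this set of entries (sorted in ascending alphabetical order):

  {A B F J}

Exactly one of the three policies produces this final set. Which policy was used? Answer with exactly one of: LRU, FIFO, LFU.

Simulating under each policy and comparing final sets:
  LRU: final set = {A B I J} -> differs
  FIFO: final set = {A B F J} -> MATCHES target
  LFU: final set = {A B I J} -> differs
Only FIFO produces the target set.

Answer: FIFO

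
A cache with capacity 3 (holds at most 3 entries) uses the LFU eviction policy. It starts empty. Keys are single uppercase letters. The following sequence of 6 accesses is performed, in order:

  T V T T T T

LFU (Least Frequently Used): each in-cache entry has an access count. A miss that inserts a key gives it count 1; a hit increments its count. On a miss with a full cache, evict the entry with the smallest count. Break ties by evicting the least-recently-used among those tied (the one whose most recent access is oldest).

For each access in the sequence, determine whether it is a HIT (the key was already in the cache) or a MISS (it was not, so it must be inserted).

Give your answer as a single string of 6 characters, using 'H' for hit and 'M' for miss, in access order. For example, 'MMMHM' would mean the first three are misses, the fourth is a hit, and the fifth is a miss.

LFU simulation (capacity=3):
  1. access T: MISS. Cache: [T(c=1)]
  2. access V: MISS. Cache: [T(c=1) V(c=1)]
  3. access T: HIT, count now 2. Cache: [V(c=1) T(c=2)]
  4. access T: HIT, count now 3. Cache: [V(c=1) T(c=3)]
  5. access T: HIT, count now 4. Cache: [V(c=1) T(c=4)]
  6. access T: HIT, count now 5. Cache: [V(c=1) T(c=5)]
Total: 4 hits, 2 misses, 0 evictions

Answer: MMHHHH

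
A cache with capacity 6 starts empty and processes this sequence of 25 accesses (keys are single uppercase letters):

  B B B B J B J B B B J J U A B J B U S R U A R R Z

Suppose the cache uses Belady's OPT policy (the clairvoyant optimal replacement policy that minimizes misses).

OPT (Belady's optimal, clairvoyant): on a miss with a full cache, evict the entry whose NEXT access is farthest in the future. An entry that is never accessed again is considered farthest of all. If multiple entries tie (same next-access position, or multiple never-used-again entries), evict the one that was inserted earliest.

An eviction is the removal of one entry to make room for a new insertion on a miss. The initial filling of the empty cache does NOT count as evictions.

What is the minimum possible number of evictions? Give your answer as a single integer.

Answer: 1

Derivation:
OPT (Belady) simulation (capacity=6):
  1. access B: MISS. Cache: [B]
  2. access B: HIT. Next use of B: step 3. Cache: [B]
  3. access B: HIT. Next use of B: step 4. Cache: [B]
  4. access B: HIT. Next use of B: step 6. Cache: [B]
  5. access J: MISS. Cache: [B J]
  6. access B: HIT. Next use of B: step 8. Cache: [B J]
  7. access J: HIT. Next use of J: step 11. Cache: [B J]
  8. access B: HIT. Next use of B: step 9. Cache: [B J]
  9. access B: HIT. Next use of B: step 10. Cache: [B J]
  10. access B: HIT. Next use of B: step 15. Cache: [B J]
  11. access J: HIT. Next use of J: step 12. Cache: [B J]
  12. access J: HIT. Next use of J: step 16. Cache: [B J]
  13. access U: MISS. Cache: [B J U]
  14. access A: MISS. Cache: [B J U A]
  15. access B: HIT. Next use of B: step 17. Cache: [B J U A]
  16. access J: HIT. Next use of J: never. Cache: [B J U A]
  17. access B: HIT. Next use of B: never. Cache: [B J U A]
  18. access U: HIT. Next use of U: step 21. Cache: [B J U A]
  19. access S: MISS. Cache: [B J U A S]
  20. access R: MISS. Cache: [B J U A S R]
  21. access U: HIT. Next use of U: never. Cache: [B J U A S R]
  22. access A: HIT. Next use of A: never. Cache: [B J U A S R]
  23. access R: HIT. Next use of R: step 24. Cache: [B J U A S R]
  24. access R: HIT. Next use of R: never. Cache: [B J U A S R]
  25. access Z: MISS, evict B (next use: never). Cache: [J U A S R Z]
Total: 18 hits, 7 misses, 1 evictions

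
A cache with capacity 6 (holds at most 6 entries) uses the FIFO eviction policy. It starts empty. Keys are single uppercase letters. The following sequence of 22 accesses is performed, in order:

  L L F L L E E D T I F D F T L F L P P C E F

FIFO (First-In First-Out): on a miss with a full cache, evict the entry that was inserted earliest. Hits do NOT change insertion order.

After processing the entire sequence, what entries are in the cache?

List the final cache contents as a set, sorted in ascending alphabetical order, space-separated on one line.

FIFO simulation (capacity=6):
  1. access L: MISS. Cache (old->new): [L]
  2. access L: HIT. Cache (old->new): [L]
  3. access F: MISS. Cache (old->new): [L F]
  4. access L: HIT. Cache (old->new): [L F]
  5. access L: HIT. Cache (old->new): [L F]
  6. access E: MISS. Cache (old->new): [L F E]
  7. access E: HIT. Cache (old->new): [L F E]
  8. access D: MISS. Cache (old->new): [L F E D]
  9. access T: MISS. Cache (old->new): [L F E D T]
  10. access I: MISS. Cache (old->new): [L F E D T I]
  11. access F: HIT. Cache (old->new): [L F E D T I]
  12. access D: HIT. Cache (old->new): [L F E D T I]
  13. access F: HIT. Cache (old->new): [L F E D T I]
  14. access T: HIT. Cache (old->new): [L F E D T I]
  15. access L: HIT. Cache (old->new): [L F E D T I]
  16. access F: HIT. Cache (old->new): [L F E D T I]
  17. access L: HIT. Cache (old->new): [L F E D T I]
  18. access P: MISS, evict L. Cache (old->new): [F E D T I P]
  19. access P: HIT. Cache (old->new): [F E D T I P]
  20. access C: MISS, evict F. Cache (old->new): [E D T I P C]
  21. access E: HIT. Cache (old->new): [E D T I P C]
  22. access F: MISS, evict E. Cache (old->new): [D T I P C F]
Total: 13 hits, 9 misses, 3 evictions

Answer: C D F I P T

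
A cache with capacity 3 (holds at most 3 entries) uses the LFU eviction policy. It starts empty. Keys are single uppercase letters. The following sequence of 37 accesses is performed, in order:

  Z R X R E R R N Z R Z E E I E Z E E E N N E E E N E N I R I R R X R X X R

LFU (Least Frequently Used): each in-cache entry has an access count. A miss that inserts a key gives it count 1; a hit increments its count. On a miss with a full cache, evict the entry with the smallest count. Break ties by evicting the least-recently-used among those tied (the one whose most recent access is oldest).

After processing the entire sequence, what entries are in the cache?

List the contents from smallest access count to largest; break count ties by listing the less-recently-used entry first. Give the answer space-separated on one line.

Answer: X E R

Derivation:
LFU simulation (capacity=3):
  1. access Z: MISS. Cache: [Z(c=1)]
  2. access R: MISS. Cache: [Z(c=1) R(c=1)]
  3. access X: MISS. Cache: [Z(c=1) R(c=1) X(c=1)]
  4. access R: HIT, count now 2. Cache: [Z(c=1) X(c=1) R(c=2)]
  5. access E: MISS, evict Z(c=1). Cache: [X(c=1) E(c=1) R(c=2)]
  6. access R: HIT, count now 3. Cache: [X(c=1) E(c=1) R(c=3)]
  7. access R: HIT, count now 4. Cache: [X(c=1) E(c=1) R(c=4)]
  8. access N: MISS, evict X(c=1). Cache: [E(c=1) N(c=1) R(c=4)]
  9. access Z: MISS, evict E(c=1). Cache: [N(c=1) Z(c=1) R(c=4)]
  10. access R: HIT, count now 5. Cache: [N(c=1) Z(c=1) R(c=5)]
  11. access Z: HIT, count now 2. Cache: [N(c=1) Z(c=2) R(c=5)]
  12. access E: MISS, evict N(c=1). Cache: [E(c=1) Z(c=2) R(c=5)]
  13. access E: HIT, count now 2. Cache: [Z(c=2) E(c=2) R(c=5)]
  14. access I: MISS, evict Z(c=2). Cache: [I(c=1) E(c=2) R(c=5)]
  15. access E: HIT, count now 3. Cache: [I(c=1) E(c=3) R(c=5)]
  16. access Z: MISS, evict I(c=1). Cache: [Z(c=1) E(c=3) R(c=5)]
  17. access E: HIT, count now 4. Cache: [Z(c=1) E(c=4) R(c=5)]
  18. access E: HIT, count now 5. Cache: [Z(c=1) R(c=5) E(c=5)]
  19. access E: HIT, count now 6. Cache: [Z(c=1) R(c=5) E(c=6)]
  20. access N: MISS, evict Z(c=1). Cache: [N(c=1) R(c=5) E(c=6)]
  21. access N: HIT, count now 2. Cache: [N(c=2) R(c=5) E(c=6)]
  22. access E: HIT, count now 7. Cache: [N(c=2) R(c=5) E(c=7)]
  23. access E: HIT, count now 8. Cache: [N(c=2) R(c=5) E(c=8)]
  24. access E: HIT, count now 9. Cache: [N(c=2) R(c=5) E(c=9)]
  25. access N: HIT, count now 3. Cache: [N(c=3) R(c=5) E(c=9)]
  26. access E: HIT, count now 10. Cache: [N(c=3) R(c=5) E(c=10)]
  27. access N: HIT, count now 4. Cache: [N(c=4) R(c=5) E(c=10)]
  28. access I: MISS, evict N(c=4). Cache: [I(c=1) R(c=5) E(c=10)]
  29. access R: HIT, count now 6. Cache: [I(c=1) R(c=6) E(c=10)]
  30. access I: HIT, count now 2. Cache: [I(c=2) R(c=6) E(c=10)]
  31. access R: HIT, count now 7. Cache: [I(c=2) R(c=7) E(c=10)]
  32. access R: HIT, count now 8. Cache: [I(c=2) R(c=8) E(c=10)]
  33. access X: MISS, evict I(c=2). Cache: [X(c=1) R(c=8) E(c=10)]
  34. access R: HIT, count now 9. Cache: [X(c=1) R(c=9) E(c=10)]
  35. access X: HIT, count now 2. Cache: [X(c=2) R(c=9) E(c=10)]
  36. access X: HIT, count now 3. Cache: [X(c=3) R(c=9) E(c=10)]
  37. access R: HIT, count now 10. Cache: [X(c=3) E(c=10) R(c=10)]
Total: 25 hits, 12 misses, 9 evictions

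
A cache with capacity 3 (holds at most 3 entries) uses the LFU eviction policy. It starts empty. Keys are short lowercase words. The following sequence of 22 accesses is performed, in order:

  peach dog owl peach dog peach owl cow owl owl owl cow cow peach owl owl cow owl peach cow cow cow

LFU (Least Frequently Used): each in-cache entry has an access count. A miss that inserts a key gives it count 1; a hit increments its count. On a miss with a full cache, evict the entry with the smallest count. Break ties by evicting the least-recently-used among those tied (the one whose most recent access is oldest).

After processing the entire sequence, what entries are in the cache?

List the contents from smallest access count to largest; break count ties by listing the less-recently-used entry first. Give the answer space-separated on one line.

Answer: peach cow owl

Derivation:
LFU simulation (capacity=3):
  1. access peach: MISS. Cache: [peach(c=1)]
  2. access dog: MISS. Cache: [peach(c=1) dog(c=1)]
  3. access owl: MISS. Cache: [peach(c=1) dog(c=1) owl(c=1)]
  4. access peach: HIT, count now 2. Cache: [dog(c=1) owl(c=1) peach(c=2)]
  5. access dog: HIT, count now 2. Cache: [owl(c=1) peach(c=2) dog(c=2)]
  6. access peach: HIT, count now 3. Cache: [owl(c=1) dog(c=2) peach(c=3)]
  7. access owl: HIT, count now 2. Cache: [dog(c=2) owl(c=2) peach(c=3)]
  8. access cow: MISS, evict dog(c=2). Cache: [cow(c=1) owl(c=2) peach(c=3)]
  9. access owl: HIT, count now 3. Cache: [cow(c=1) peach(c=3) owl(c=3)]
  10. access owl: HIT, count now 4. Cache: [cow(c=1) peach(c=3) owl(c=4)]
  11. access owl: HIT, count now 5. Cache: [cow(c=1) peach(c=3) owl(c=5)]
  12. access cow: HIT, count now 2. Cache: [cow(c=2) peach(c=3) owl(c=5)]
  13. access cow: HIT, count now 3. Cache: [peach(c=3) cow(c=3) owl(c=5)]
  14. access peach: HIT, count now 4. Cache: [cow(c=3) peach(c=4) owl(c=5)]
  15. access owl: HIT, count now 6. Cache: [cow(c=3) peach(c=4) owl(c=6)]
  16. access owl: HIT, count now 7. Cache: [cow(c=3) peach(c=4) owl(c=7)]
  17. access cow: HIT, count now 4. Cache: [peach(c=4) cow(c=4) owl(c=7)]
  18. access owl: HIT, count now 8. Cache: [peach(c=4) cow(c=4) owl(c=8)]
  19. access peach: HIT, count now 5. Cache: [cow(c=4) peach(c=5) owl(c=8)]
  20. access cow: HIT, count now 5. Cache: [peach(c=5) cow(c=5) owl(c=8)]
  21. access cow: HIT, count now 6. Cache: [peach(c=5) cow(c=6) owl(c=8)]
  22. access cow: HIT, count now 7. Cache: [peach(c=5) cow(c=7) owl(c=8)]
Total: 18 hits, 4 misses, 1 evictions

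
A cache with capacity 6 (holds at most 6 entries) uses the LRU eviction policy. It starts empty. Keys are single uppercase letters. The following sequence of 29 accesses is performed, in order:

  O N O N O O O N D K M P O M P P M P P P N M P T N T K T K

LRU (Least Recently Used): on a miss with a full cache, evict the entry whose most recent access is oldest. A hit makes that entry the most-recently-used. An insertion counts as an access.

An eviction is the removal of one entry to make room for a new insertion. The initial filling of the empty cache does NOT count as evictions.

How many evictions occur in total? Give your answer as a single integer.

LRU simulation (capacity=6):
  1. access O: MISS. Cache (LRU->MRU): [O]
  2. access N: MISS. Cache (LRU->MRU): [O N]
  3. access O: HIT. Cache (LRU->MRU): [N O]
  4. access N: HIT. Cache (LRU->MRU): [O N]
  5. access O: HIT. Cache (LRU->MRU): [N O]
  6. access O: HIT. Cache (LRU->MRU): [N O]
  7. access O: HIT. Cache (LRU->MRU): [N O]
  8. access N: HIT. Cache (LRU->MRU): [O N]
  9. access D: MISS. Cache (LRU->MRU): [O N D]
  10. access K: MISS. Cache (LRU->MRU): [O N D K]
  11. access M: MISS. Cache (LRU->MRU): [O N D K M]
  12. access P: MISS. Cache (LRU->MRU): [O N D K M P]
  13. access O: HIT. Cache (LRU->MRU): [N D K M P O]
  14. access M: HIT. Cache (LRU->MRU): [N D K P O M]
  15. access P: HIT. Cache (LRU->MRU): [N D K O M P]
  16. access P: HIT. Cache (LRU->MRU): [N D K O M P]
  17. access M: HIT. Cache (LRU->MRU): [N D K O P M]
  18. access P: HIT. Cache (LRU->MRU): [N D K O M P]
  19. access P: HIT. Cache (LRU->MRU): [N D K O M P]
  20. access P: HIT. Cache (LRU->MRU): [N D K O M P]
  21. access N: HIT. Cache (LRU->MRU): [D K O M P N]
  22. access M: HIT. Cache (LRU->MRU): [D K O P N M]
  23. access P: HIT. Cache (LRU->MRU): [D K O N M P]
  24. access T: MISS, evict D. Cache (LRU->MRU): [K O N M P T]
  25. access N: HIT. Cache (LRU->MRU): [K O M P T N]
  26. access T: HIT. Cache (LRU->MRU): [K O M P N T]
  27. access K: HIT. Cache (LRU->MRU): [O M P N T K]
  28. access T: HIT. Cache (LRU->MRU): [O M P N K T]
  29. access K: HIT. Cache (LRU->MRU): [O M P N T K]
Total: 22 hits, 7 misses, 1 evictions

Answer: 1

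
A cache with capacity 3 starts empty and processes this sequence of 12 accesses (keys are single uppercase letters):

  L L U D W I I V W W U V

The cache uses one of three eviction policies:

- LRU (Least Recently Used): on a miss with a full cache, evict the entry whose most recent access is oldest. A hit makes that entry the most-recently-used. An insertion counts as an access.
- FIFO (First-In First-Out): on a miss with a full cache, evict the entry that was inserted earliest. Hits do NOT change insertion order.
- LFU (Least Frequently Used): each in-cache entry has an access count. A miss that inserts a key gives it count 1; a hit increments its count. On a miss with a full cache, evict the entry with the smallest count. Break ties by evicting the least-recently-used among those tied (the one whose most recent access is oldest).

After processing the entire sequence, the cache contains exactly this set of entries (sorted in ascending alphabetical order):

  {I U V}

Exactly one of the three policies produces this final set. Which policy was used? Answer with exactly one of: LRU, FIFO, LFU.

Simulating under each policy and comparing final sets:
  LRU: final set = {U V W} -> differs
  FIFO: final set = {I U V} -> MATCHES target
  LFU: final set = {I V W} -> differs
Only FIFO produces the target set.

Answer: FIFO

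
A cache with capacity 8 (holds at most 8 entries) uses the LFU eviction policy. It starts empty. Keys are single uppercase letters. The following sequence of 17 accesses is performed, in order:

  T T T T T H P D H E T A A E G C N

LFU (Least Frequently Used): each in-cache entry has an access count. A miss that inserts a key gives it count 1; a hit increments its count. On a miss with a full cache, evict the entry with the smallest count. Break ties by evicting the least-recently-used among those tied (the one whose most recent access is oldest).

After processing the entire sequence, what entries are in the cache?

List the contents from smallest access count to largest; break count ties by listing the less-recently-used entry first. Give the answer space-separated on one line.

Answer: D G C N H A E T

Derivation:
LFU simulation (capacity=8):
  1. access T: MISS. Cache: [T(c=1)]
  2. access T: HIT, count now 2. Cache: [T(c=2)]
  3. access T: HIT, count now 3. Cache: [T(c=3)]
  4. access T: HIT, count now 4. Cache: [T(c=4)]
  5. access T: HIT, count now 5. Cache: [T(c=5)]
  6. access H: MISS. Cache: [H(c=1) T(c=5)]
  7. access P: MISS. Cache: [H(c=1) P(c=1) T(c=5)]
  8. access D: MISS. Cache: [H(c=1) P(c=1) D(c=1) T(c=5)]
  9. access H: HIT, count now 2. Cache: [P(c=1) D(c=1) H(c=2) T(c=5)]
  10. access E: MISS. Cache: [P(c=1) D(c=1) E(c=1) H(c=2) T(c=5)]
  11. access T: HIT, count now 6. Cache: [P(c=1) D(c=1) E(c=1) H(c=2) T(c=6)]
  12. access A: MISS. Cache: [P(c=1) D(c=1) E(c=1) A(c=1) H(c=2) T(c=6)]
  13. access A: HIT, count now 2. Cache: [P(c=1) D(c=1) E(c=1) H(c=2) A(c=2) T(c=6)]
  14. access E: HIT, count now 2. Cache: [P(c=1) D(c=1) H(c=2) A(c=2) E(c=2) T(c=6)]
  15. access G: MISS. Cache: [P(c=1) D(c=1) G(c=1) H(c=2) A(c=2) E(c=2) T(c=6)]
  16. access C: MISS. Cache: [P(c=1) D(c=1) G(c=1) C(c=1) H(c=2) A(c=2) E(c=2) T(c=6)]
  17. access N: MISS, evict P(c=1). Cache: [D(c=1) G(c=1) C(c=1) N(c=1) H(c=2) A(c=2) E(c=2) T(c=6)]
Total: 8 hits, 9 misses, 1 evictions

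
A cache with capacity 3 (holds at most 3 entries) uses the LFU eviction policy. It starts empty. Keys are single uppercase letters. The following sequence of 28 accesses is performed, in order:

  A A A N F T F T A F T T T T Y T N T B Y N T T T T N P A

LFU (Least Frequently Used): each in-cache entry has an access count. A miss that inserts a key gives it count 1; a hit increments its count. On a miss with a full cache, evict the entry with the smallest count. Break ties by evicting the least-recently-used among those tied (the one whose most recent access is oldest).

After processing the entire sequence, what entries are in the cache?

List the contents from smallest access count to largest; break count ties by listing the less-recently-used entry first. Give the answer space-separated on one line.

LFU simulation (capacity=3):
  1. access A: MISS. Cache: [A(c=1)]
  2. access A: HIT, count now 2. Cache: [A(c=2)]
  3. access A: HIT, count now 3. Cache: [A(c=3)]
  4. access N: MISS. Cache: [N(c=1) A(c=3)]
  5. access F: MISS. Cache: [N(c=1) F(c=1) A(c=3)]
  6. access T: MISS, evict N(c=1). Cache: [F(c=1) T(c=1) A(c=3)]
  7. access F: HIT, count now 2. Cache: [T(c=1) F(c=2) A(c=3)]
  8. access T: HIT, count now 2. Cache: [F(c=2) T(c=2) A(c=3)]
  9. access A: HIT, count now 4. Cache: [F(c=2) T(c=2) A(c=4)]
  10. access F: HIT, count now 3. Cache: [T(c=2) F(c=3) A(c=4)]
  11. access T: HIT, count now 3. Cache: [F(c=3) T(c=3) A(c=4)]
  12. access T: HIT, count now 4. Cache: [F(c=3) A(c=4) T(c=4)]
  13. access T: HIT, count now 5. Cache: [F(c=3) A(c=4) T(c=5)]
  14. access T: HIT, count now 6. Cache: [F(c=3) A(c=4) T(c=6)]
  15. access Y: MISS, evict F(c=3). Cache: [Y(c=1) A(c=4) T(c=6)]
  16. access T: HIT, count now 7. Cache: [Y(c=1) A(c=4) T(c=7)]
  17. access N: MISS, evict Y(c=1). Cache: [N(c=1) A(c=4) T(c=7)]
  18. access T: HIT, count now 8. Cache: [N(c=1) A(c=4) T(c=8)]
  19. access B: MISS, evict N(c=1). Cache: [B(c=1) A(c=4) T(c=8)]
  20. access Y: MISS, evict B(c=1). Cache: [Y(c=1) A(c=4) T(c=8)]
  21. access N: MISS, evict Y(c=1). Cache: [N(c=1) A(c=4) T(c=8)]
  22. access T: HIT, count now 9. Cache: [N(c=1) A(c=4) T(c=9)]
  23. access T: HIT, count now 10. Cache: [N(c=1) A(c=4) T(c=10)]
  24. access T: HIT, count now 11. Cache: [N(c=1) A(c=4) T(c=11)]
  25. access T: HIT, count now 12. Cache: [N(c=1) A(c=4) T(c=12)]
  26. access N: HIT, count now 2. Cache: [N(c=2) A(c=4) T(c=12)]
  27. access P: MISS, evict N(c=2). Cache: [P(c=1) A(c=4) T(c=12)]
  28. access A: HIT, count now 5. Cache: [P(c=1) A(c=5) T(c=12)]
Total: 18 hits, 10 misses, 7 evictions

Answer: P A T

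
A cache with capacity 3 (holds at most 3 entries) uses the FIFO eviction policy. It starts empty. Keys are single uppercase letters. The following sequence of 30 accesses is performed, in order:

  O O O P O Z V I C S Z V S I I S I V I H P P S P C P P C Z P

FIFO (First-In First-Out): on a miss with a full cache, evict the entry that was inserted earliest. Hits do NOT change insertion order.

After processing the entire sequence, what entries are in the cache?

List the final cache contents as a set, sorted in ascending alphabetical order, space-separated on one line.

FIFO simulation (capacity=3):
  1. access O: MISS. Cache (old->new): [O]
  2. access O: HIT. Cache (old->new): [O]
  3. access O: HIT. Cache (old->new): [O]
  4. access P: MISS. Cache (old->new): [O P]
  5. access O: HIT. Cache (old->new): [O P]
  6. access Z: MISS. Cache (old->new): [O P Z]
  7. access V: MISS, evict O. Cache (old->new): [P Z V]
  8. access I: MISS, evict P. Cache (old->new): [Z V I]
  9. access C: MISS, evict Z. Cache (old->new): [V I C]
  10. access S: MISS, evict V. Cache (old->new): [I C S]
  11. access Z: MISS, evict I. Cache (old->new): [C S Z]
  12. access V: MISS, evict C. Cache (old->new): [S Z V]
  13. access S: HIT. Cache (old->new): [S Z V]
  14. access I: MISS, evict S. Cache (old->new): [Z V I]
  15. access I: HIT. Cache (old->new): [Z V I]
  16. access S: MISS, evict Z. Cache (old->new): [V I S]
  17. access I: HIT. Cache (old->new): [V I S]
  18. access V: HIT. Cache (old->new): [V I S]
  19. access I: HIT. Cache (old->new): [V I S]
  20. access H: MISS, evict V. Cache (old->new): [I S H]
  21. access P: MISS, evict I. Cache (old->new): [S H P]
  22. access P: HIT. Cache (old->new): [S H P]
  23. access S: HIT. Cache (old->new): [S H P]
  24. access P: HIT. Cache (old->new): [S H P]
  25. access C: MISS, evict S. Cache (old->new): [H P C]
  26. access P: HIT. Cache (old->new): [H P C]
  27. access P: HIT. Cache (old->new): [H P C]
  28. access C: HIT. Cache (old->new): [H P C]
  29. access Z: MISS, evict H. Cache (old->new): [P C Z]
  30. access P: HIT. Cache (old->new): [P C Z]
Total: 15 hits, 15 misses, 12 evictions

Answer: C P Z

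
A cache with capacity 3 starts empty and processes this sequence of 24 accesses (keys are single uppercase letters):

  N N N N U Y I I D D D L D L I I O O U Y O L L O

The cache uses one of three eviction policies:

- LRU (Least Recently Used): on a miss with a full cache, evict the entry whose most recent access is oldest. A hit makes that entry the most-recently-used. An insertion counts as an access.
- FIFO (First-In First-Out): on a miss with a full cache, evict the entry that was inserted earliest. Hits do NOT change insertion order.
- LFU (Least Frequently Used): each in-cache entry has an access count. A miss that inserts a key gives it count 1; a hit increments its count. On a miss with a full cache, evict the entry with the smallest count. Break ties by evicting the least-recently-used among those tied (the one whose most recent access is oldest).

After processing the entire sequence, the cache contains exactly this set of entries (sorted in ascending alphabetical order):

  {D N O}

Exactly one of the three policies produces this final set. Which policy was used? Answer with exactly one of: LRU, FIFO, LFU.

Answer: LFU

Derivation:
Simulating under each policy and comparing final sets:
  LRU: final set = {L O Y} -> differs
  FIFO: final set = {L O Y} -> differs
  LFU: final set = {D N O} -> MATCHES target
Only LFU produces the target set.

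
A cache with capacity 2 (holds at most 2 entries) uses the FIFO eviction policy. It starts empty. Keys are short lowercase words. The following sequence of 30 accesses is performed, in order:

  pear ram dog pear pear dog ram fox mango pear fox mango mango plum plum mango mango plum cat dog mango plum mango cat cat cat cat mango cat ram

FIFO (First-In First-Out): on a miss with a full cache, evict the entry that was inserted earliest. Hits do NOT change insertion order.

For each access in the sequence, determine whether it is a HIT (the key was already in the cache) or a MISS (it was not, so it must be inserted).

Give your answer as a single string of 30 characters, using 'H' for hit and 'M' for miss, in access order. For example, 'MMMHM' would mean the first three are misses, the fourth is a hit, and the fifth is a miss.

Answer: MMMMHHMMMMMMHMHHHHMMMMHMHHHMHM

Derivation:
FIFO simulation (capacity=2):
  1. access pear: MISS. Cache (old->new): [pear]
  2. access ram: MISS. Cache (old->new): [pear ram]
  3. access dog: MISS, evict pear. Cache (old->new): [ram dog]
  4. access pear: MISS, evict ram. Cache (old->new): [dog pear]
  5. access pear: HIT. Cache (old->new): [dog pear]
  6. access dog: HIT. Cache (old->new): [dog pear]
  7. access ram: MISS, evict dog. Cache (old->new): [pear ram]
  8. access fox: MISS, evict pear. Cache (old->new): [ram fox]
  9. access mango: MISS, evict ram. Cache (old->new): [fox mango]
  10. access pear: MISS, evict fox. Cache (old->new): [mango pear]
  11. access fox: MISS, evict mango. Cache (old->new): [pear fox]
  12. access mango: MISS, evict pear. Cache (old->new): [fox mango]
  13. access mango: HIT. Cache (old->new): [fox mango]
  14. access plum: MISS, evict fox. Cache (old->new): [mango plum]
  15. access plum: HIT. Cache (old->new): [mango plum]
  16. access mango: HIT. Cache (old->new): [mango plum]
  17. access mango: HIT. Cache (old->new): [mango plum]
  18. access plum: HIT. Cache (old->new): [mango plum]
  19. access cat: MISS, evict mango. Cache (old->new): [plum cat]
  20. access dog: MISS, evict plum. Cache (old->new): [cat dog]
  21. access mango: MISS, evict cat. Cache (old->new): [dog mango]
  22. access plum: MISS, evict dog. Cache (old->new): [mango plum]
  23. access mango: HIT. Cache (old->new): [mango plum]
  24. access cat: MISS, evict mango. Cache (old->new): [plum cat]
  25. access cat: HIT. Cache (old->new): [plum cat]
  26. access cat: HIT. Cache (old->new): [plum cat]
  27. access cat: HIT. Cache (old->new): [plum cat]
  28. access mango: MISS, evict plum. Cache (old->new): [cat mango]
  29. access cat: HIT. Cache (old->new): [cat mango]
  30. access ram: MISS, evict cat. Cache (old->new): [mango ram]
Total: 12 hits, 18 misses, 16 evictions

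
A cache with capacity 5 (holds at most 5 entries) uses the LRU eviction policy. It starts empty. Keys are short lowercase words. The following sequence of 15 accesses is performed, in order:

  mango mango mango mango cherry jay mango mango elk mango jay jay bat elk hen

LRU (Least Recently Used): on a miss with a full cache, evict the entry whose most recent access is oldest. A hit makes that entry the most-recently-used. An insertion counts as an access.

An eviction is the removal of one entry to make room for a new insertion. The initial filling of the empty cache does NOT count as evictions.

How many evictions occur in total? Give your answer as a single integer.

LRU simulation (capacity=5):
  1. access mango: MISS. Cache (LRU->MRU): [mango]
  2. access mango: HIT. Cache (LRU->MRU): [mango]
  3. access mango: HIT. Cache (LRU->MRU): [mango]
  4. access mango: HIT. Cache (LRU->MRU): [mango]
  5. access cherry: MISS. Cache (LRU->MRU): [mango cherry]
  6. access jay: MISS. Cache (LRU->MRU): [mango cherry jay]
  7. access mango: HIT. Cache (LRU->MRU): [cherry jay mango]
  8. access mango: HIT. Cache (LRU->MRU): [cherry jay mango]
  9. access elk: MISS. Cache (LRU->MRU): [cherry jay mango elk]
  10. access mango: HIT. Cache (LRU->MRU): [cherry jay elk mango]
  11. access jay: HIT. Cache (LRU->MRU): [cherry elk mango jay]
  12. access jay: HIT. Cache (LRU->MRU): [cherry elk mango jay]
  13. access bat: MISS. Cache (LRU->MRU): [cherry elk mango jay bat]
  14. access elk: HIT. Cache (LRU->MRU): [cherry mango jay bat elk]
  15. access hen: MISS, evict cherry. Cache (LRU->MRU): [mango jay bat elk hen]
Total: 9 hits, 6 misses, 1 evictions

Answer: 1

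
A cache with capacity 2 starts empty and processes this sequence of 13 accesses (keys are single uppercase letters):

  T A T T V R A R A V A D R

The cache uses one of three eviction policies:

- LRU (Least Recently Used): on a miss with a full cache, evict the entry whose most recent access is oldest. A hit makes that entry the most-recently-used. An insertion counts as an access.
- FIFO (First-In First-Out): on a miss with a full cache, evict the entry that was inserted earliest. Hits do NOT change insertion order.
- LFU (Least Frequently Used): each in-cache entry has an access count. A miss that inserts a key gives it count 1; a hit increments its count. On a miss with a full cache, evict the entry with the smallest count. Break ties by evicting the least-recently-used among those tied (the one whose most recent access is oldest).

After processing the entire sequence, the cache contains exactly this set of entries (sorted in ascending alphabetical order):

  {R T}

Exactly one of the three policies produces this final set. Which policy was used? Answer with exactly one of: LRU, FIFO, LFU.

Answer: LFU

Derivation:
Simulating under each policy and comparing final sets:
  LRU: final set = {D R} -> differs
  FIFO: final set = {D R} -> differs
  LFU: final set = {R T} -> MATCHES target
Only LFU produces the target set.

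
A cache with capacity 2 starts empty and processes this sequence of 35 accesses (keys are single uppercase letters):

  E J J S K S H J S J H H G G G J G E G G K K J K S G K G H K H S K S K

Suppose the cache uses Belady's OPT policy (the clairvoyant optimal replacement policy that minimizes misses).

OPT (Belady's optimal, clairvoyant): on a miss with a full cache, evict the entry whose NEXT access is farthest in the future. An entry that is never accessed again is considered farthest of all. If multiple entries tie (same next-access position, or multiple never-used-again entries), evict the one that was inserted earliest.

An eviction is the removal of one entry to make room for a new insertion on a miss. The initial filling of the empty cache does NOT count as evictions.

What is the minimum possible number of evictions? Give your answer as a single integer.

OPT (Belady) simulation (capacity=2):
  1. access E: MISS. Cache: [E]
  2. access J: MISS. Cache: [E J]
  3. access J: HIT. Next use of J: step 8. Cache: [E J]
  4. access S: MISS, evict E (next use: step 18). Cache: [J S]
  5. access K: MISS, evict J (next use: step 8). Cache: [S K]
  6. access S: HIT. Next use of S: step 9. Cache: [S K]
  7. access H: MISS, evict K (next use: step 21). Cache: [S H]
  8. access J: MISS, evict H (next use: step 11). Cache: [S J]
  9. access S: HIT. Next use of S: step 25. Cache: [S J]
  10. access J: HIT. Next use of J: step 16. Cache: [S J]
  11. access H: MISS, evict S (next use: step 25). Cache: [J H]
  12. access H: HIT. Next use of H: step 29. Cache: [J H]
  13. access G: MISS, evict H (next use: step 29). Cache: [J G]
  14. access G: HIT. Next use of G: step 15. Cache: [J G]
  15. access G: HIT. Next use of G: step 17. Cache: [J G]
  16. access J: HIT. Next use of J: step 23. Cache: [J G]
  17. access G: HIT. Next use of G: step 19. Cache: [J G]
  18. access E: MISS, evict J (next use: step 23). Cache: [G E]
  19. access G: HIT. Next use of G: step 20. Cache: [G E]
  20. access G: HIT. Next use of G: step 26. Cache: [G E]
  21. access K: MISS, evict E (next use: never). Cache: [G K]
  22. access K: HIT. Next use of K: step 24. Cache: [G K]
  23. access J: MISS, evict G (next use: step 26). Cache: [K J]
  24. access K: HIT. Next use of K: step 27. Cache: [K J]
  25. access S: MISS, evict J (next use: never). Cache: [K S]
  26. access G: MISS, evict S (next use: step 32). Cache: [K G]
  27. access K: HIT. Next use of K: step 30. Cache: [K G]
  28. access G: HIT. Next use of G: never. Cache: [K G]
  29. access H: MISS, evict G (next use: never). Cache: [K H]
  30. access K: HIT. Next use of K: step 33. Cache: [K H]
  31. access H: HIT. Next use of H: never. Cache: [K H]
  32. access S: MISS, evict H (next use: never). Cache: [K S]
  33. access K: HIT. Next use of K: step 35. Cache: [K S]
  34. access S: HIT. Next use of S: never. Cache: [K S]
  35. access K: HIT. Next use of K: never. Cache: [K S]
Total: 20 hits, 15 misses, 13 evictions

Answer: 13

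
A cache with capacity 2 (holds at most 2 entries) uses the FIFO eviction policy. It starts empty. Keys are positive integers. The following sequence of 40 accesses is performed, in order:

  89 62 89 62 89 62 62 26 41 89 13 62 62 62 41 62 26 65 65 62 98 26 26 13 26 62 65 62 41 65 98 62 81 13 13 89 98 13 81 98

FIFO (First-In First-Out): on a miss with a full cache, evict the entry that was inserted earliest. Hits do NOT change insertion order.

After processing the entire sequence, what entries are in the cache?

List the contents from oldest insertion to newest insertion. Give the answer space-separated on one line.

FIFO simulation (capacity=2):
  1. access 89: MISS. Cache (old->new): [89]
  2. access 62: MISS. Cache (old->new): [89 62]
  3. access 89: HIT. Cache (old->new): [89 62]
  4. access 62: HIT. Cache (old->new): [89 62]
  5. access 89: HIT. Cache (old->new): [89 62]
  6. access 62: HIT. Cache (old->new): [89 62]
  7. access 62: HIT. Cache (old->new): [89 62]
  8. access 26: MISS, evict 89. Cache (old->new): [62 26]
  9. access 41: MISS, evict 62. Cache (old->new): [26 41]
  10. access 89: MISS, evict 26. Cache (old->new): [41 89]
  11. access 13: MISS, evict 41. Cache (old->new): [89 13]
  12. access 62: MISS, evict 89. Cache (old->new): [13 62]
  13. access 62: HIT. Cache (old->new): [13 62]
  14. access 62: HIT. Cache (old->new): [13 62]
  15. access 41: MISS, evict 13. Cache (old->new): [62 41]
  16. access 62: HIT. Cache (old->new): [62 41]
  17. access 26: MISS, evict 62. Cache (old->new): [41 26]
  18. access 65: MISS, evict 41. Cache (old->new): [26 65]
  19. access 65: HIT. Cache (old->new): [26 65]
  20. access 62: MISS, evict 26. Cache (old->new): [65 62]
  21. access 98: MISS, evict 65. Cache (old->new): [62 98]
  22. access 26: MISS, evict 62. Cache (old->new): [98 26]
  23. access 26: HIT. Cache (old->new): [98 26]
  24. access 13: MISS, evict 98. Cache (old->new): [26 13]
  25. access 26: HIT. Cache (old->new): [26 13]
  26. access 62: MISS, evict 26. Cache (old->new): [13 62]
  27. access 65: MISS, evict 13. Cache (old->new): [62 65]
  28. access 62: HIT. Cache (old->new): [62 65]
  29. access 41: MISS, evict 62. Cache (old->new): [65 41]
  30. access 65: HIT. Cache (old->new): [65 41]
  31. access 98: MISS, evict 65. Cache (old->new): [41 98]
  32. access 62: MISS, evict 41. Cache (old->new): [98 62]
  33. access 81: MISS, evict 98. Cache (old->new): [62 81]
  34. access 13: MISS, evict 62. Cache (old->new): [81 13]
  35. access 13: HIT. Cache (old->new): [81 13]
  36. access 89: MISS, evict 81. Cache (old->new): [13 89]
  37. access 98: MISS, evict 13. Cache (old->new): [89 98]
  38. access 13: MISS, evict 89. Cache (old->new): [98 13]
  39. access 81: MISS, evict 98. Cache (old->new): [13 81]
  40. access 98: MISS, evict 13. Cache (old->new): [81 98]
Total: 14 hits, 26 misses, 24 evictions

Answer: 81 98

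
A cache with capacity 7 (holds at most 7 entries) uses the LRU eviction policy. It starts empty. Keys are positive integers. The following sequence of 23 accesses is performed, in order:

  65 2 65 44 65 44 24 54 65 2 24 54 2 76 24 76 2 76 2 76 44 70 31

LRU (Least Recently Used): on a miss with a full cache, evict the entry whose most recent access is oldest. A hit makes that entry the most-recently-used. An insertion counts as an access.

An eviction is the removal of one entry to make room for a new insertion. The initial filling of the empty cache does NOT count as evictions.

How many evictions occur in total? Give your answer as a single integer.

Answer: 1

Derivation:
LRU simulation (capacity=7):
  1. access 65: MISS. Cache (LRU->MRU): [65]
  2. access 2: MISS. Cache (LRU->MRU): [65 2]
  3. access 65: HIT. Cache (LRU->MRU): [2 65]
  4. access 44: MISS. Cache (LRU->MRU): [2 65 44]
  5. access 65: HIT. Cache (LRU->MRU): [2 44 65]
  6. access 44: HIT. Cache (LRU->MRU): [2 65 44]
  7. access 24: MISS. Cache (LRU->MRU): [2 65 44 24]
  8. access 54: MISS. Cache (LRU->MRU): [2 65 44 24 54]
  9. access 65: HIT. Cache (LRU->MRU): [2 44 24 54 65]
  10. access 2: HIT. Cache (LRU->MRU): [44 24 54 65 2]
  11. access 24: HIT. Cache (LRU->MRU): [44 54 65 2 24]
  12. access 54: HIT. Cache (LRU->MRU): [44 65 2 24 54]
  13. access 2: HIT. Cache (LRU->MRU): [44 65 24 54 2]
  14. access 76: MISS. Cache (LRU->MRU): [44 65 24 54 2 76]
  15. access 24: HIT. Cache (LRU->MRU): [44 65 54 2 76 24]
  16. access 76: HIT. Cache (LRU->MRU): [44 65 54 2 24 76]
  17. access 2: HIT. Cache (LRU->MRU): [44 65 54 24 76 2]
  18. access 76: HIT. Cache (LRU->MRU): [44 65 54 24 2 76]
  19. access 2: HIT. Cache (LRU->MRU): [44 65 54 24 76 2]
  20. access 76: HIT. Cache (LRU->MRU): [44 65 54 24 2 76]
  21. access 44: HIT. Cache (LRU->MRU): [65 54 24 2 76 44]
  22. access 70: MISS. Cache (LRU->MRU): [65 54 24 2 76 44 70]
  23. access 31: MISS, evict 65. Cache (LRU->MRU): [54 24 2 76 44 70 31]
Total: 15 hits, 8 misses, 1 evictions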